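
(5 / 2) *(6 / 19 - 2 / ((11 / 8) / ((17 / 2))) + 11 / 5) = -24.62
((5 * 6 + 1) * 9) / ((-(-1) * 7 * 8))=279 / 56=4.98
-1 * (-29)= 29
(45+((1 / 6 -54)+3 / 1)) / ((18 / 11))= -385 / 108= -3.56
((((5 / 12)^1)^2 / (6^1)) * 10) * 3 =125 / 144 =0.87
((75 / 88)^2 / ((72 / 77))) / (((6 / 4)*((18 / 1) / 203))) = 888125 / 152064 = 5.84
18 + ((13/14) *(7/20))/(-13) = 719/40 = 17.98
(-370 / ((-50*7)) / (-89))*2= -74 / 3115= -0.02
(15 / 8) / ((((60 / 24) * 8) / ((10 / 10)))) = 0.09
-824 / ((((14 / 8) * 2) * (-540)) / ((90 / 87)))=824 / 1827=0.45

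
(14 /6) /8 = 7 /24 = 0.29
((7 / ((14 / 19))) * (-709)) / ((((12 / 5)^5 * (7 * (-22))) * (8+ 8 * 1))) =42096875 / 1226244096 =0.03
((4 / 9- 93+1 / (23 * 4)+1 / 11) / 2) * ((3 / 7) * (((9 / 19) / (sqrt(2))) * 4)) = -2526207 * sqrt(2) / 134596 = -26.54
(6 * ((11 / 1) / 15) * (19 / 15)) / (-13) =-418 / 975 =-0.43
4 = 4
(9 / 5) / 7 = 9 / 35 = 0.26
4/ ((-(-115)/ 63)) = 252/ 115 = 2.19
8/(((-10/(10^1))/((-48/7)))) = 384/7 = 54.86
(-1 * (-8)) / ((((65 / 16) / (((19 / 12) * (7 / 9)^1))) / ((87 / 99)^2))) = 3579296 / 1911195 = 1.87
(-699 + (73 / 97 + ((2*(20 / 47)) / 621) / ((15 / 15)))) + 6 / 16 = -15806159623 / 22649112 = -697.87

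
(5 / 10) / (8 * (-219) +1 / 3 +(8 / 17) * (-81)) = -51 / 182558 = -0.00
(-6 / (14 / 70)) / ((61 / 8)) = -240 / 61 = -3.93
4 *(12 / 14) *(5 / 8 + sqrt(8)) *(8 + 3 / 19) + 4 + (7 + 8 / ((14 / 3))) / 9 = 26872 / 1197 + 7440 *sqrt(2) / 133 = 101.56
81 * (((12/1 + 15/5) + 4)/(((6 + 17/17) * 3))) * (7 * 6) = 3078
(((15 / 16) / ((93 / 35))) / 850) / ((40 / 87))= 609 / 674560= 0.00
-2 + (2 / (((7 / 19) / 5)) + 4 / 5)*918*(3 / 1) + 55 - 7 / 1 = 2695022 / 35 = 77000.63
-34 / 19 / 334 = -17 / 3173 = -0.01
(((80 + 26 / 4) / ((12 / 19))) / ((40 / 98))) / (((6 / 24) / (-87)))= -4670827 / 40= -116770.68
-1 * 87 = -87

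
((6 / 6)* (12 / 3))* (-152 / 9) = -608 / 9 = -67.56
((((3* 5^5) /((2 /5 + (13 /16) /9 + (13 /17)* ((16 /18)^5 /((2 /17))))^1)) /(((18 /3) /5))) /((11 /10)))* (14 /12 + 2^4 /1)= 6335465625000 /212909323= 29756.64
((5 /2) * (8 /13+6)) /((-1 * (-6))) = 215 /78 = 2.76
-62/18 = -31/9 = -3.44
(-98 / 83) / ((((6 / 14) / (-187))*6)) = 64141 / 747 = 85.86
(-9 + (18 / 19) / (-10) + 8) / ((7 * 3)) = -104 / 1995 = -0.05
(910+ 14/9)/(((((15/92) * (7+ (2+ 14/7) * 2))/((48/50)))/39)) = 78495872/5625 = 13954.82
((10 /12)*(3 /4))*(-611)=-3055 /8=-381.88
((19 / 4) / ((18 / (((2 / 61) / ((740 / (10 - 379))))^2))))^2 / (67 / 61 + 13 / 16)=82628077401 / 31734760770398600000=0.00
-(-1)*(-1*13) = -13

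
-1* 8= -8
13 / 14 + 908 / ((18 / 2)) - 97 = 607 / 126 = 4.82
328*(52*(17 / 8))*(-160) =-5799040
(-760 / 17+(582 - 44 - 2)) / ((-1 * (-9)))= 928 / 17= 54.59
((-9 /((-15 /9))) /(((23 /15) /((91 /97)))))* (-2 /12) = -2457 /4462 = -0.55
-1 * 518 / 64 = -259 / 32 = -8.09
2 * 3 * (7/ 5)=42/ 5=8.40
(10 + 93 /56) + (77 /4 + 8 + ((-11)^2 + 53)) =11923 /56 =212.91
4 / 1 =4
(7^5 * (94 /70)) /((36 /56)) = 1579858 /45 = 35107.96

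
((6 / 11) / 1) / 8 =3 / 44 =0.07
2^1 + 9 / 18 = 5 / 2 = 2.50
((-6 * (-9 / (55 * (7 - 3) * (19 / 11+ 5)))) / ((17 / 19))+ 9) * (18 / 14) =1023597 / 88060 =11.62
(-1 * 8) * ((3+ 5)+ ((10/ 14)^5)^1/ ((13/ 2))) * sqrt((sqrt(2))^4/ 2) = -14033424 * sqrt(2)/ 218491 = -90.83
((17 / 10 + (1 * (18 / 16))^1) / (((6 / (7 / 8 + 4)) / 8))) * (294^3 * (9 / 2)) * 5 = 41996810583 / 4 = 10499202645.75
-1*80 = -80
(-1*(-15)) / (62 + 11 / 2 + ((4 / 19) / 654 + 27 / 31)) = 5778090 / 26337031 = 0.22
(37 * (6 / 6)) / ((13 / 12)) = 444 / 13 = 34.15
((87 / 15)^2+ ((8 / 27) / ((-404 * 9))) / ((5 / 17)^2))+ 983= 124756862 / 122715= 1016.64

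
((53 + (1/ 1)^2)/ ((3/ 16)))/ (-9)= -32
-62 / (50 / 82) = -2542 / 25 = -101.68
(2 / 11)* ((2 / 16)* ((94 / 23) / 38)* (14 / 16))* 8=329 / 19228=0.02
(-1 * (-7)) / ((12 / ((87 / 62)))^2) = 5887 / 61504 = 0.10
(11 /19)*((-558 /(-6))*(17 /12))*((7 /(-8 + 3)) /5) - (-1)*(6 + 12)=-6379 /1900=-3.36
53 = 53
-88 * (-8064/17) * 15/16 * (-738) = -490976640/17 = -28880978.82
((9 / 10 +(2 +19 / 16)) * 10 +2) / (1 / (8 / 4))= 343 / 4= 85.75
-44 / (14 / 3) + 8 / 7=-58 / 7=-8.29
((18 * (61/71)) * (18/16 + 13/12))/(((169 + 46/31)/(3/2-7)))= -3307359/3001880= -1.10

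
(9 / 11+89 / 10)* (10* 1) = 1069 / 11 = 97.18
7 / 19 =0.37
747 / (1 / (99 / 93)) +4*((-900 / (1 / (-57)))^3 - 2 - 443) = 16740706427969471 / 31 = 540022787999015.19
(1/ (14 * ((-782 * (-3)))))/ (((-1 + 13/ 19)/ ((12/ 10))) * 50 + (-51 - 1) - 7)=-19/ 45029124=-0.00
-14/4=-7/2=-3.50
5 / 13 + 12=161 / 13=12.38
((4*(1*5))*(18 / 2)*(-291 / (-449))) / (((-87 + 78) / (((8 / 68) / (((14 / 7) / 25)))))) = -145500 / 7633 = -19.06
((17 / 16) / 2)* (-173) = -2941 / 32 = -91.91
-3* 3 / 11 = -0.82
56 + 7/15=56.47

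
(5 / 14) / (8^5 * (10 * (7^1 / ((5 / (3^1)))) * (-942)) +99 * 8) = -1 / 3630010608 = -0.00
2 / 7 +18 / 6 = 23 / 7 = 3.29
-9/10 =-0.90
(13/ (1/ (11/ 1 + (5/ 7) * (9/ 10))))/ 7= 2119/ 98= 21.62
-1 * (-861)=861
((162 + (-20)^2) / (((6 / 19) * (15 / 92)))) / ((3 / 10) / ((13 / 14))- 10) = -6385444 / 5661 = -1127.97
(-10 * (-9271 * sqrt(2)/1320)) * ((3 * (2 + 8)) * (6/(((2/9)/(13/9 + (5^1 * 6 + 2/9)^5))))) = 69014624671468375 * sqrt(2)/48114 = 2028545084850.13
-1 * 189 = -189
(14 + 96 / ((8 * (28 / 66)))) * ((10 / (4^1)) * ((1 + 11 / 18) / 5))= 2146 / 63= 34.06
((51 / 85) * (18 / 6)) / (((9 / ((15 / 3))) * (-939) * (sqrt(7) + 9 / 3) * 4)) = -1 / 2504 + sqrt(7) / 7512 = -0.00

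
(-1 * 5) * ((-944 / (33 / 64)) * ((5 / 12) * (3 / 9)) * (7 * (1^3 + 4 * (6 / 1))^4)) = 1032500000000 / 297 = 3476430976.43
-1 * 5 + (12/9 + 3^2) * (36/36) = 16/3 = 5.33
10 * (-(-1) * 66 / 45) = 44 / 3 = 14.67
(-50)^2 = 2500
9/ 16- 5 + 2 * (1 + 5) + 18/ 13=8.95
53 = 53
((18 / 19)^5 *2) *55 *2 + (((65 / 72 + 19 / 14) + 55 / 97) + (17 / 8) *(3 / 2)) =173.90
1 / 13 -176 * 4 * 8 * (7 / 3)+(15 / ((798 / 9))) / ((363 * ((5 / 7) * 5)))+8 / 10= -2356372901 / 179322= -13140.46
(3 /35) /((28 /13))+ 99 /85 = 20067 /16660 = 1.20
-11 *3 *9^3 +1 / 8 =-192455 / 8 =-24056.88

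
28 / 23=1.22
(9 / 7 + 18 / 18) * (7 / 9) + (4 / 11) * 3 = 284 / 99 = 2.87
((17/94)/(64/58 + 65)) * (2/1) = 0.01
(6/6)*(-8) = -8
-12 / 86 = -6 / 43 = -0.14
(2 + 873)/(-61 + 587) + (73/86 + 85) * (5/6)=3311465/45236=73.20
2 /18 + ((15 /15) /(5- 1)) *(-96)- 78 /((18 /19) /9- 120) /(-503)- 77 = -100.89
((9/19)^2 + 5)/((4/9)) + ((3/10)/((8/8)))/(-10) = 423267/36100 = 11.72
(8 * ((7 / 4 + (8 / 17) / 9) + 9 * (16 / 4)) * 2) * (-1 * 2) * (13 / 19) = -2406040 / 2907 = -827.67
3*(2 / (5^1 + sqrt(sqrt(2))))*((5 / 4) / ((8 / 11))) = -4125*2^(1 / 4) / 9968 - 165*2^(3 / 4) / 9968 + 825*sqrt(2) / 9968 + 20625 / 9968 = 1.67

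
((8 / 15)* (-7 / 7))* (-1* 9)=24 / 5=4.80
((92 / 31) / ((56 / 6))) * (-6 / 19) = -414 / 4123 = -0.10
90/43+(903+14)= 39521/43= 919.09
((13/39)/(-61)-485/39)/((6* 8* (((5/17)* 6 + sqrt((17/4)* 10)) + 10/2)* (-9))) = 1928803/32287788-1425637* sqrt(170)/322877880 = 0.00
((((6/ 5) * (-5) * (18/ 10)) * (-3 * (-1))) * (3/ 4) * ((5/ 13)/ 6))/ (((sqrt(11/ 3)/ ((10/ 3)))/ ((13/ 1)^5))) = -3855735 * sqrt(33)/ 22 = -1006795.97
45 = 45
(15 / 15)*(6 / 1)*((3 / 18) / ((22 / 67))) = 67 / 22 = 3.05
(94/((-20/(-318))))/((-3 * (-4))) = 2491/20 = 124.55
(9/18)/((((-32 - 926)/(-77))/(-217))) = -16709/1916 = -8.72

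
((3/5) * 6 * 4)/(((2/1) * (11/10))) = 72/11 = 6.55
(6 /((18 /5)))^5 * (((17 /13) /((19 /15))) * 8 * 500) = 1062500000 /20007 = 53106.41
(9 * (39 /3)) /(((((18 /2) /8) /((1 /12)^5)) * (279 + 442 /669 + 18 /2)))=2899 /2002205952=0.00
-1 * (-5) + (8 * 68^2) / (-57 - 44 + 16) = -2151 / 5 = -430.20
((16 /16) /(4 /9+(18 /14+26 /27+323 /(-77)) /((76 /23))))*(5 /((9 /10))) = -62700 /1631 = -38.44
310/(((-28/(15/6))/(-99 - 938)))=803675/28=28702.68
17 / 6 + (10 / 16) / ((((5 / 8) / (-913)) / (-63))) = 57521.83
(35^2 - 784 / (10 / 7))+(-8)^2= 3701 / 5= 740.20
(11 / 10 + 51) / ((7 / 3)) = 1563 / 70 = 22.33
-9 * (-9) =81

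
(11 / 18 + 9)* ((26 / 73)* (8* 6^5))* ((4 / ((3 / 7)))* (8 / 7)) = 165814272 / 73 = 2271428.38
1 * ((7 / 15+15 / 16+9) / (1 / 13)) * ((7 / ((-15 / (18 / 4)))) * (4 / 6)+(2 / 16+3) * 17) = 67161809 / 9600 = 6996.02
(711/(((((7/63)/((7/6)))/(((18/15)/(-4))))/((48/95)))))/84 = -13.47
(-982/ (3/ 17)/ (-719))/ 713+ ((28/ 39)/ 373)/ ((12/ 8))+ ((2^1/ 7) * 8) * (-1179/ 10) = -269.47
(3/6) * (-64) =-32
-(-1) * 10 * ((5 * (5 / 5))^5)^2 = 97656250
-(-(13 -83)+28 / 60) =-1057 / 15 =-70.47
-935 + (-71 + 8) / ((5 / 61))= -8518 / 5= -1703.60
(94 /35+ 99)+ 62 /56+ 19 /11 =160961 /1540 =104.52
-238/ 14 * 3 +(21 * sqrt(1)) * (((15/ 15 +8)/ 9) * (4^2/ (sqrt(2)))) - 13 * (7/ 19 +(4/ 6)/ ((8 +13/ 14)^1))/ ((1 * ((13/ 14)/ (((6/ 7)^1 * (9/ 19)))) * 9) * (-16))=-9202343/ 180500 +168 * sqrt(2)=186.61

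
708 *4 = 2832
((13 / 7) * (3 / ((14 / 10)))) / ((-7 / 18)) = -3510 / 343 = -10.23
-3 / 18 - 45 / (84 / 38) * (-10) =8543 / 42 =203.40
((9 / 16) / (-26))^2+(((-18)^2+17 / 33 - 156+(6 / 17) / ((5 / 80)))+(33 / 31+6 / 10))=2645862477083 / 15048084480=175.83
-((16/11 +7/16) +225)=-39933/176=-226.89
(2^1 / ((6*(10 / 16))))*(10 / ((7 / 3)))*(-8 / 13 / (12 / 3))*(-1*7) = 32 / 13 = 2.46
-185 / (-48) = 185 / 48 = 3.85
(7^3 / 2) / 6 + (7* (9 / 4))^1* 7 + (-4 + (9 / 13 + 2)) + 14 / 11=119089 / 858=138.80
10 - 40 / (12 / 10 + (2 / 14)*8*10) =1510 / 221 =6.83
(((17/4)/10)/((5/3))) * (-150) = -153/4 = -38.25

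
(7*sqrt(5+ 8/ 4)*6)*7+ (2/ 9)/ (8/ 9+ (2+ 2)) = 1/ 22+ 294*sqrt(7) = 777.90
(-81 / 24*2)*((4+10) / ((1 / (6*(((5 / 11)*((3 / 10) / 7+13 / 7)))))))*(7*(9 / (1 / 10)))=-3393495 / 11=-308499.55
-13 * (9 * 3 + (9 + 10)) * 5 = -2990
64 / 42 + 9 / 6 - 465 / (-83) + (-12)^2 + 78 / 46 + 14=13495711 / 80178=168.32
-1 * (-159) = 159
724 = 724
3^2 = 9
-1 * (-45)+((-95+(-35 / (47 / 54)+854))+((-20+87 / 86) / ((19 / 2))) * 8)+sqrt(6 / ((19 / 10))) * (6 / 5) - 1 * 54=695.93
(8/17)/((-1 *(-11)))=8/187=0.04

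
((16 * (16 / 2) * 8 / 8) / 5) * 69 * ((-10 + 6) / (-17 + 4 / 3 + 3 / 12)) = 423936 / 925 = 458.31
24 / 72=1 / 3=0.33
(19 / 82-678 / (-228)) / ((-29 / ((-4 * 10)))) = 99880 / 22591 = 4.42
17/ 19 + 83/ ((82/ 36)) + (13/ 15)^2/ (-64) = 418663549/ 11217600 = 37.32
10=10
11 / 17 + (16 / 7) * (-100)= -27123 / 119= -227.92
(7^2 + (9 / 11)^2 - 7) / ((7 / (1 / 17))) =5163 / 14399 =0.36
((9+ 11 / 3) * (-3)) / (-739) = 38 / 739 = 0.05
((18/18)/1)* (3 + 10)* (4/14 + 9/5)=949/35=27.11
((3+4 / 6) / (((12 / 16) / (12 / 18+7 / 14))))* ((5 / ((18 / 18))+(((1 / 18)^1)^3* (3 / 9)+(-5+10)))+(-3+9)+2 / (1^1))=24249533 / 236196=102.67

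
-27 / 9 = -3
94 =94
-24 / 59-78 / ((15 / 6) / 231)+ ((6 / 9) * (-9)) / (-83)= -176476482 / 24485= -7207.53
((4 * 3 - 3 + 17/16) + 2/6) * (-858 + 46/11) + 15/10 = -585727/66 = -8874.65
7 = 7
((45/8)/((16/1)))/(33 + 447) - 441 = -1806333/4096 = -441.00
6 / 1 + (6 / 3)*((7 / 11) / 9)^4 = 576362408 / 96059601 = 6.00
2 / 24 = 1 / 12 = 0.08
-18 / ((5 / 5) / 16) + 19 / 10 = -2861 / 10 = -286.10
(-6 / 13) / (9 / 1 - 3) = -1 / 13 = -0.08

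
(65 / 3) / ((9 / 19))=1235 / 27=45.74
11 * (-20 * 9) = -1980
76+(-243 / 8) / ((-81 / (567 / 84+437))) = 7757 / 32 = 242.41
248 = 248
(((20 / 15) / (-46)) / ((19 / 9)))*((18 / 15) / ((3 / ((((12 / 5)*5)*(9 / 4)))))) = -324 / 2185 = -0.15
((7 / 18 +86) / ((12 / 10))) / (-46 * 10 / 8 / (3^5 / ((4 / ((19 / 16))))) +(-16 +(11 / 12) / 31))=-41215275 / 9599519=-4.29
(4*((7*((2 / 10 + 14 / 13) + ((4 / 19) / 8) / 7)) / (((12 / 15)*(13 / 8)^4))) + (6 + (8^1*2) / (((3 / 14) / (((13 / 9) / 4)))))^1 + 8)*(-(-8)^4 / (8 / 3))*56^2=-228278778.82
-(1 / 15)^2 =-1 / 225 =-0.00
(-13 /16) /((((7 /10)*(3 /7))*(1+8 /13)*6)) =-845 /3024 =-0.28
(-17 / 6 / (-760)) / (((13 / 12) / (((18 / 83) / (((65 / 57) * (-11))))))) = -459 / 7714850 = -0.00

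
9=9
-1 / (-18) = 1 / 18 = 0.06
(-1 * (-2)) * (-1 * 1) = -2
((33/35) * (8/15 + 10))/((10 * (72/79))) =68651/63000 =1.09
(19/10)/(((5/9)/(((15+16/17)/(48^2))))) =5149/217600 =0.02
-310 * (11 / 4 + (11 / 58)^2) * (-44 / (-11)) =-3454.60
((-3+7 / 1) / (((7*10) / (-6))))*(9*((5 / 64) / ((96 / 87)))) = -783 / 3584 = -0.22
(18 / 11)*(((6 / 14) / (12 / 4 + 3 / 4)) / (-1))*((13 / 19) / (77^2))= -936 / 43370635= -0.00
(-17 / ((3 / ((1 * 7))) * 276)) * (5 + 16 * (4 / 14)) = -1139 / 828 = -1.38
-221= -221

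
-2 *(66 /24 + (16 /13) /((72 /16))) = -1415 /234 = -6.05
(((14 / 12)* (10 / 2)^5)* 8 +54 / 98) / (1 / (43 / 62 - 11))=-913254753 / 3038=-300610.52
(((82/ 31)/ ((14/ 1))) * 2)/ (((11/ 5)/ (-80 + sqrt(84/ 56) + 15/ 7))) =-223450/ 16709 + 205 * sqrt(6)/ 2387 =-13.16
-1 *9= -9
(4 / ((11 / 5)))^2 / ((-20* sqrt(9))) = -0.06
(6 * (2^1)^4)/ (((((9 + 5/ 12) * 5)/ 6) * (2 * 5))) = 3456/ 2825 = 1.22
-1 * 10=-10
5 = 5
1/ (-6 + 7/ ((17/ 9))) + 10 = 373/ 39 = 9.56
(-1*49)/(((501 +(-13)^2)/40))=-196/67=-2.93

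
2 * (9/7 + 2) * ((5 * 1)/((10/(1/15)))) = 23/105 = 0.22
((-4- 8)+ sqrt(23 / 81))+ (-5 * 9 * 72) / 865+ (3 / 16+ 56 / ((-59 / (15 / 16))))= -2686155 / 163312+ sqrt(23) / 9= -15.92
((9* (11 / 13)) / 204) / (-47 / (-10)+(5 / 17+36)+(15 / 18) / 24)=5940 / 6528509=0.00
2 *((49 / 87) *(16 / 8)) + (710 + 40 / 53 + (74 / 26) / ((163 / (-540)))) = 6874461902 / 9770709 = 703.58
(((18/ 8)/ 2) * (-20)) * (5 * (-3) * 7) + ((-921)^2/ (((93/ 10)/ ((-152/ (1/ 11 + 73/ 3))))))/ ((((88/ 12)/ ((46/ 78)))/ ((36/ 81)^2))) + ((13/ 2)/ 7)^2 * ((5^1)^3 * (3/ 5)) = -1887878717635/ 286489476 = -6589.70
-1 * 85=-85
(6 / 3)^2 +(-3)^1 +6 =7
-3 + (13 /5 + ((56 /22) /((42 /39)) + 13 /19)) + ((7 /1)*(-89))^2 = 405597572 /1045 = 388131.65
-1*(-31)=31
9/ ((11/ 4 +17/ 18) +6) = 324/ 349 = 0.93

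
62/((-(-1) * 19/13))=42.42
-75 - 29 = -104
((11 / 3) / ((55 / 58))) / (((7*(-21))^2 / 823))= 0.15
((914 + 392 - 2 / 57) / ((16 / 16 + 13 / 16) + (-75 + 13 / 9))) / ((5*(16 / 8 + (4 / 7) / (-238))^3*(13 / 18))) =-29043245205639 / 45926073376768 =-0.63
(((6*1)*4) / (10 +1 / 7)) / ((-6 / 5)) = -140 / 71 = -1.97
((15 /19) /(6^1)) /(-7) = -5 /266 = -0.02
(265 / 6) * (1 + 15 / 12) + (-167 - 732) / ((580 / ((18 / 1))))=2859 / 40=71.48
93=93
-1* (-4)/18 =2/9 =0.22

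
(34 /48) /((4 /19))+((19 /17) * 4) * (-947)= -4230.28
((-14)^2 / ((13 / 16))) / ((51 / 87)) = 90944 / 221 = 411.51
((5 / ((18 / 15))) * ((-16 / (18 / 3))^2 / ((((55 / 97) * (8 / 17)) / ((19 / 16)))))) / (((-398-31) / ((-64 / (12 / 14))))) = 8772680 / 382239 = 22.95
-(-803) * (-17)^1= -13651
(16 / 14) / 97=8 / 679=0.01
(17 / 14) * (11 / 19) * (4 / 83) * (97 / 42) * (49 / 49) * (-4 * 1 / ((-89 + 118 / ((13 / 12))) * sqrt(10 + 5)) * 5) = -943228 * sqrt(15) / 180123363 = -0.02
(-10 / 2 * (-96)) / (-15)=-32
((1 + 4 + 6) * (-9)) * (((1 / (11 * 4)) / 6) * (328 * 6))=-738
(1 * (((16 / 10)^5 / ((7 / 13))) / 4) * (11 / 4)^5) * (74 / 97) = 1239448496 / 2121875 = 584.13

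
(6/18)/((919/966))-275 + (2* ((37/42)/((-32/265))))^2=-25630311377/415005696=-61.76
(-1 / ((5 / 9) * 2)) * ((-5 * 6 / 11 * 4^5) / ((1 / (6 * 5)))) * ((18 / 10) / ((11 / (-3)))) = -4478976 / 121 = -37016.33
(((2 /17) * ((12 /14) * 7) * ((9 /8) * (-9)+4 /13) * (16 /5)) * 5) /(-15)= 8168 /1105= 7.39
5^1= 5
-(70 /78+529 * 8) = -165083 /39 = -4232.90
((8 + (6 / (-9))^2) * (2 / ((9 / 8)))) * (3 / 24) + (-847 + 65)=-63190 / 81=-780.12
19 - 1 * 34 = -15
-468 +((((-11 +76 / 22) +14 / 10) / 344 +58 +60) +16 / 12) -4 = -10009187 / 28380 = -352.68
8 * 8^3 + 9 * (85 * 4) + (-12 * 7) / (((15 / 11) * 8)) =71483 / 10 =7148.30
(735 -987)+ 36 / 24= -501 / 2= -250.50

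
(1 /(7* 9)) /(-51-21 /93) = -31 /100044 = -0.00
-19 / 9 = -2.11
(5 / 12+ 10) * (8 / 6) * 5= 69.44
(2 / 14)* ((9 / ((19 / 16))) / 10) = 72 / 665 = 0.11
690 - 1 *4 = 686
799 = 799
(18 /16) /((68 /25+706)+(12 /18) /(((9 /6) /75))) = 0.00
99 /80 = 1.24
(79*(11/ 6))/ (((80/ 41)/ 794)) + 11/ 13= 183883909/ 3120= 58937.15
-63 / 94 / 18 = -7 / 188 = -0.04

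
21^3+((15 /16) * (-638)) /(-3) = 75683 /8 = 9460.38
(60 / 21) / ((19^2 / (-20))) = -0.16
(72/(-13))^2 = 5184/169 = 30.67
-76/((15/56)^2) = -238336/225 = -1059.27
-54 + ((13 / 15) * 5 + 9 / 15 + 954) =13574 / 15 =904.93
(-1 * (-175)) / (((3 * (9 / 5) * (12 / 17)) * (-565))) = -2975 / 36612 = -0.08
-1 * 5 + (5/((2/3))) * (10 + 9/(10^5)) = 2800027/40000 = 70.00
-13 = -13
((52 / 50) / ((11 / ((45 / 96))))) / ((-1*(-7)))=39 / 6160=0.01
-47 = -47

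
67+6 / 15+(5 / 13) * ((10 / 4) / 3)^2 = 158341 / 2340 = 67.67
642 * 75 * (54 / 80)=130005 / 4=32501.25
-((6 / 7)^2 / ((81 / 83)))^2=-110224 / 194481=-0.57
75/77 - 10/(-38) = 1.24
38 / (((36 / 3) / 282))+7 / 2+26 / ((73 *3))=896.62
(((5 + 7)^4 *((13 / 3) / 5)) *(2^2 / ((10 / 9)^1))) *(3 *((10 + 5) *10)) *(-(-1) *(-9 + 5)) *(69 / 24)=-334803456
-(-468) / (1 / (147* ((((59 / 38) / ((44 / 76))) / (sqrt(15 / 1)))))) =676494* sqrt(15) / 55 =47637.27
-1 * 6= -6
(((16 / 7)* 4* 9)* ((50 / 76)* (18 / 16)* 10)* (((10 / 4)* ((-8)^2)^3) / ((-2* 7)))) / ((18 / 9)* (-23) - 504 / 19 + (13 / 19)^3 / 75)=718626816000000 / 1828050497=393111.03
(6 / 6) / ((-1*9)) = -1 / 9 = -0.11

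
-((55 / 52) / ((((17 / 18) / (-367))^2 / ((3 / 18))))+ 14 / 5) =-1000171021 / 37570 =-26621.53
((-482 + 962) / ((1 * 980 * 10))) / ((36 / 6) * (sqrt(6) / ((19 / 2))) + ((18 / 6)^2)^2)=0.00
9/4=2.25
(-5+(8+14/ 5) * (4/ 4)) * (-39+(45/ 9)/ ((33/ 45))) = -10266/ 55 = -186.65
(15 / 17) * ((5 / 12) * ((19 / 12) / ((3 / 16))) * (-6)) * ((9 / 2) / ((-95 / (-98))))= -1470 / 17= -86.47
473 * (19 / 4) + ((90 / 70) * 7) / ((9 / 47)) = 9175 / 4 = 2293.75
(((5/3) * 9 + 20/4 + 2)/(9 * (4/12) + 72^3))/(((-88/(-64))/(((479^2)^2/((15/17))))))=14318942914832/5598765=2557518.12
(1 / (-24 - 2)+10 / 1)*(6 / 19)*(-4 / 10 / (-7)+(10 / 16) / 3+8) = 256891 / 9880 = 26.00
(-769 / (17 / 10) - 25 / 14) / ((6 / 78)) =-1405105 / 238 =-5903.80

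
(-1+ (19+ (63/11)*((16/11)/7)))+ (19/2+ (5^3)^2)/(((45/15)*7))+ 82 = 204657/242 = 845.69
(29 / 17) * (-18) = -522 / 17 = -30.71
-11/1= -11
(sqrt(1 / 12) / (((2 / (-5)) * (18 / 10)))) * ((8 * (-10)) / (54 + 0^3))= 250 * sqrt(3) / 729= 0.59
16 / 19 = 0.84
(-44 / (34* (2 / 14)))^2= 82.06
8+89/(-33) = 175/33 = 5.30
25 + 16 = 41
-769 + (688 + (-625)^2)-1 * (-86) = 390630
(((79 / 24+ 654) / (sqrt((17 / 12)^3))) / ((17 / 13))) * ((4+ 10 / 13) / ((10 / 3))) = 293415 * sqrt(51) / 4913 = 426.50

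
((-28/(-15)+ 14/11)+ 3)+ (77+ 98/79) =1099892/13035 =84.38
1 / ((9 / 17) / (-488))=-8296 / 9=-921.78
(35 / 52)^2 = 1225 / 2704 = 0.45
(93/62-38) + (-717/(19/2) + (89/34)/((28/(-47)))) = -2104857/18088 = -116.37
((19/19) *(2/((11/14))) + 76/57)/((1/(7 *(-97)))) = -86912/33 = -2633.70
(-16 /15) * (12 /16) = -4 /5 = -0.80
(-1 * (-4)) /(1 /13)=52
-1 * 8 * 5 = -40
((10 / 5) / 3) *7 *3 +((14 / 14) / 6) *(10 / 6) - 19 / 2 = 43 / 9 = 4.78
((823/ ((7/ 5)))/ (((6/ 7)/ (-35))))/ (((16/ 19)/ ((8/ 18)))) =-2736475/ 216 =-12668.87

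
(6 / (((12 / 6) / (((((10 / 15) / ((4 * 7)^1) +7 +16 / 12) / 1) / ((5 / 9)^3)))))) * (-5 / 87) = -85293 / 10150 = -8.40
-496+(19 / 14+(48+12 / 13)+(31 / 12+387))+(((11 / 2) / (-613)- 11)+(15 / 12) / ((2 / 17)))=-75669085 / 1338792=-56.52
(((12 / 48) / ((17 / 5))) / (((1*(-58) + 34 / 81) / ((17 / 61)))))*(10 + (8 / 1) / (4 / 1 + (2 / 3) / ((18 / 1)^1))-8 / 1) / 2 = -87885 / 124043744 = -0.00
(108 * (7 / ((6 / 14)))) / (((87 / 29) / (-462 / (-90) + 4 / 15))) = 15876 / 5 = 3175.20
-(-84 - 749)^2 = -693889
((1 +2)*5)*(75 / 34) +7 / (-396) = 222631 / 6732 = 33.07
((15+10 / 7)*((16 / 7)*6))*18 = 198720 / 49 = 4055.51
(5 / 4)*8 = 10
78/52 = 3/2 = 1.50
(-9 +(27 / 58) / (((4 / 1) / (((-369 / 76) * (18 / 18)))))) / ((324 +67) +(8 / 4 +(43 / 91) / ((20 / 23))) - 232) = -0.06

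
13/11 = 1.18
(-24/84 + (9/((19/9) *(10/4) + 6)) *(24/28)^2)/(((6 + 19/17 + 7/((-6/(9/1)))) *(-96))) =221/238728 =0.00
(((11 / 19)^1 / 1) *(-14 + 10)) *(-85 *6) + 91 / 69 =1182.37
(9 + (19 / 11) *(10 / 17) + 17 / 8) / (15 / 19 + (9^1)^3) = 345097 / 20743536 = 0.02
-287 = -287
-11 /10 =-1.10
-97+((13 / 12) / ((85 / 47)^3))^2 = -5266202746859399 / 54309530250000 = -96.97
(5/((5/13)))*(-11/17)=-143/17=-8.41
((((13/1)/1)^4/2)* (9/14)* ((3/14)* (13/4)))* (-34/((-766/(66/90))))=624886119/3002720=208.11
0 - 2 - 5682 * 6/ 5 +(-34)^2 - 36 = -28502/ 5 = -5700.40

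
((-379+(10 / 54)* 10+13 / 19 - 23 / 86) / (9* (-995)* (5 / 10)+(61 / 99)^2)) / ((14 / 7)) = 6033290505 / 143400678242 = 0.04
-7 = -7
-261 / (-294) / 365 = 87 / 35770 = 0.00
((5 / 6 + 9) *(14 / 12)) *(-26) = -5369 / 18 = -298.28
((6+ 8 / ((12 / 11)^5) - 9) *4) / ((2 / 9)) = 67739 / 1728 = 39.20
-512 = -512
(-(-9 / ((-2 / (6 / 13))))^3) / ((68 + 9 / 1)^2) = -19683 / 13026013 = -0.00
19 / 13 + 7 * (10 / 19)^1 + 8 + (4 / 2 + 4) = 4729 / 247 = 19.15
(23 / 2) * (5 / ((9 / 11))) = 1265 / 18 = 70.28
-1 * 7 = -7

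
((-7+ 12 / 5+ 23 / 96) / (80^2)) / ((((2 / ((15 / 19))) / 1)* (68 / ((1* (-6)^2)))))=-18837 / 132300800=-0.00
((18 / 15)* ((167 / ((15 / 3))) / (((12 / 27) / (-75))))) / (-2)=13527 / 4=3381.75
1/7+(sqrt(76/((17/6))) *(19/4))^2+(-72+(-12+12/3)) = 125033/238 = 525.35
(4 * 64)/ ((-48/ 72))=-384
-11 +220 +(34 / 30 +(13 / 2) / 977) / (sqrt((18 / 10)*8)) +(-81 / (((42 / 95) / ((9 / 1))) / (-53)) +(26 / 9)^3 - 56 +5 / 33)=33413*sqrt(10) / 351720 +9831187007 / 112266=87570.78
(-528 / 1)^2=278784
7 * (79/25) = 553/25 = 22.12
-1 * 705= -705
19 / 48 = 0.40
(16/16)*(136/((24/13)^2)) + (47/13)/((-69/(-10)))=40.43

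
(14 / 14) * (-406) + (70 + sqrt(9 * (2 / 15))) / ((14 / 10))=-356 + sqrt(30) / 7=-355.22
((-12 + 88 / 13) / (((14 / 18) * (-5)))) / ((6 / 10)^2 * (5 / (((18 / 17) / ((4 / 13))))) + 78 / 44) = 0.59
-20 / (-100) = 0.20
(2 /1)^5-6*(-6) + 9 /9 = 69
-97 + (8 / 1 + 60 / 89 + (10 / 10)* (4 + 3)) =-7238 / 89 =-81.33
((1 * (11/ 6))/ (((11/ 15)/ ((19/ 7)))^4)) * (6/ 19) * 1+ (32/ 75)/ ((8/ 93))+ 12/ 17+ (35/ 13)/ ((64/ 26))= 5016208246561/ 43461941600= 115.42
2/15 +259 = 3887/15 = 259.13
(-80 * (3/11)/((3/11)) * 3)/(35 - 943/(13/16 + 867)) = -3332400/470887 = -7.08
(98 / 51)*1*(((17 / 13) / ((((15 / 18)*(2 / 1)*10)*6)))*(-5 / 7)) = -7 / 390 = -0.02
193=193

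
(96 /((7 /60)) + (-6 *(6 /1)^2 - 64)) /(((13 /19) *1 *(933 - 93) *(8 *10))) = 361 /30576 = 0.01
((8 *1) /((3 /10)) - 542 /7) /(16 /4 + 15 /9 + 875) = -533 /9247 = -0.06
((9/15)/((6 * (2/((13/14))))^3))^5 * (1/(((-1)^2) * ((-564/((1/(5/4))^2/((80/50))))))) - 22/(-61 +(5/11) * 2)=10517619439063817185589815207388790009623/28727877889343732064864595221676032000000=0.37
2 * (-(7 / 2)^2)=-49 / 2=-24.50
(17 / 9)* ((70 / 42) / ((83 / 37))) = 3145 / 2241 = 1.40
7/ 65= 0.11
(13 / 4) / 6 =0.54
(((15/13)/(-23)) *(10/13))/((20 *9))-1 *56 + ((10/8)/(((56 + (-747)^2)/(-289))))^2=-130159246997257243/2324263387012944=-56.00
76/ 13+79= 84.85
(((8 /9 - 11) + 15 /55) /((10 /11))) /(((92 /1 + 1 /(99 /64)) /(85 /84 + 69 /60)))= -1216039 /4815300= -0.25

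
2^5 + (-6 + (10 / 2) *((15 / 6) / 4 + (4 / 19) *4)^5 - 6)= 4380101627355 / 81136812032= 53.98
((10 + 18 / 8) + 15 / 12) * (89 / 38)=2403 / 76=31.62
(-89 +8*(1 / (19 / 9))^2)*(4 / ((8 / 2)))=-31481 / 361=-87.20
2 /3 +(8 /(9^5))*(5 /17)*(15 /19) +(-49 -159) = -1318144066 /6357609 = -207.33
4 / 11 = 0.36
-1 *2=-2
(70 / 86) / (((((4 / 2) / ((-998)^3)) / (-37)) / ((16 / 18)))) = 5148982118560 / 387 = 13304863355.45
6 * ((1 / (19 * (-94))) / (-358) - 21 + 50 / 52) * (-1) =499681683 / 4156022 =120.23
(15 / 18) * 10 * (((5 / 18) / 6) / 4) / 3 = 125 / 3888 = 0.03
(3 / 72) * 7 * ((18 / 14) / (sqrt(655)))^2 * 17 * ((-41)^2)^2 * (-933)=-1210123670967 / 36680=-32991375.98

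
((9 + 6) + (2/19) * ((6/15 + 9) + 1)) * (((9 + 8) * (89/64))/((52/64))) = 2313377/4940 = 468.29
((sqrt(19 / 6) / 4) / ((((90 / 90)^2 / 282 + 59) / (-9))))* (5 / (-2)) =2115* sqrt(114) / 133112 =0.17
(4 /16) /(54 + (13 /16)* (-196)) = -1 /421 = -0.00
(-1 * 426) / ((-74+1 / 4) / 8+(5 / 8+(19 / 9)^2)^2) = -178879104 / 6972859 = -25.65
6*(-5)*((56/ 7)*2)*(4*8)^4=-503316480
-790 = -790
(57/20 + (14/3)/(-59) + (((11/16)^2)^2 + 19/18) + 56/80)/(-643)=-826467119/111880765440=-0.01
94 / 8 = 11.75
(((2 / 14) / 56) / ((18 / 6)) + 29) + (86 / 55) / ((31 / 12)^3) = 56055976033 / 1926881880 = 29.09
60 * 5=300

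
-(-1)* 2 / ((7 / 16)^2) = 512 / 49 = 10.45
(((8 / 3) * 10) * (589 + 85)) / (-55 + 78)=53920 / 69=781.45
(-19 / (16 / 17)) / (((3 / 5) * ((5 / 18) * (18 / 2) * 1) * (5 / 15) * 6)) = -323 / 48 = -6.73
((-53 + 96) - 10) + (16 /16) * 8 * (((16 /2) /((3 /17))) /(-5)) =-593 /15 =-39.53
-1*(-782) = 782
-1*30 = -30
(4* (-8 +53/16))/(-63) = 25/84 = 0.30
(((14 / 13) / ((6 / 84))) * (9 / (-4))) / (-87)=0.39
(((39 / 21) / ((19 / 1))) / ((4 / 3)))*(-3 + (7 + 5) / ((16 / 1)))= -351 / 2128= -0.16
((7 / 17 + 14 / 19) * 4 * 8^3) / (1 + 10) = 759808 / 3553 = 213.85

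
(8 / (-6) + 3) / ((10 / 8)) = 4 / 3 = 1.33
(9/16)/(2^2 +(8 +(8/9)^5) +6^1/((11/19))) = 0.02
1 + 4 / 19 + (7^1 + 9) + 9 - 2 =460 / 19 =24.21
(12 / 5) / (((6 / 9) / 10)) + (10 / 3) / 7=766 / 21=36.48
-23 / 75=-0.31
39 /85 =0.46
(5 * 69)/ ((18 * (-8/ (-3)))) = 115/ 16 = 7.19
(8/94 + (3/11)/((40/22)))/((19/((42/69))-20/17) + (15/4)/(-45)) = 78897/10052125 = 0.01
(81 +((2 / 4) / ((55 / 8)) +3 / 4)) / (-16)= -18001 / 3520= -5.11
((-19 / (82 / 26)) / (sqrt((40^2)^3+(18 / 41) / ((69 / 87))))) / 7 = -247 *sqrt(3642363904492246) / 1108545536149814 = -0.00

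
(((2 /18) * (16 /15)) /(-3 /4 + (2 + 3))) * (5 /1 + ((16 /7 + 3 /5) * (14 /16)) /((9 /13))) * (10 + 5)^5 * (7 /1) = 21791000 /17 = 1281823.53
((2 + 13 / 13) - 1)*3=6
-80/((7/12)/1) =-137.14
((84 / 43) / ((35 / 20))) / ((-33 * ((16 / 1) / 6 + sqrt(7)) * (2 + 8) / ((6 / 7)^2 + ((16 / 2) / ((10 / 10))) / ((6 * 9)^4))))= -1224441632 / 20528680095 + 153055204 * sqrt(7) / 6842893365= -0.00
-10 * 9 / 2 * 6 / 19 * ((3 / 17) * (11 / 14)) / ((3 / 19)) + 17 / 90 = -131627 / 10710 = -12.29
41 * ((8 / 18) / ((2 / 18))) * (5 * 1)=820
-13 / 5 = -2.60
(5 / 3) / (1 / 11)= 55 / 3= 18.33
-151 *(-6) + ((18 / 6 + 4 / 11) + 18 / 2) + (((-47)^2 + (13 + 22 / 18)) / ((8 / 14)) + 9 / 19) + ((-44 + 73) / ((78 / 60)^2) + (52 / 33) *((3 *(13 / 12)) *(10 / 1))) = 6202457011 / 1271556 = 4877.85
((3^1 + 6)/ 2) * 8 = 36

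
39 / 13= 3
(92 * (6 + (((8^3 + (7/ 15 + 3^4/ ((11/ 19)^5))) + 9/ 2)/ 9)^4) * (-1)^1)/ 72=-120891895987407949629115651432576489321463/ 64354847410251832292961955380000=-1878520435.56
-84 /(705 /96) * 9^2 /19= -217728 /4465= -48.76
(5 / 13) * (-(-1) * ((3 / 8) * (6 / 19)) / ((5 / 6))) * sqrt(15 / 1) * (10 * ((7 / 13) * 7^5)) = 15882615 * sqrt(15) / 3211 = 19156.99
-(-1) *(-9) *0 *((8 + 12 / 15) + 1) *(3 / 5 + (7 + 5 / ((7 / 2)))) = 0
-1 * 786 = -786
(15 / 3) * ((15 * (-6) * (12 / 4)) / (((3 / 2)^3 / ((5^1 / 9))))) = -2000 / 9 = -222.22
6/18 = 1/3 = 0.33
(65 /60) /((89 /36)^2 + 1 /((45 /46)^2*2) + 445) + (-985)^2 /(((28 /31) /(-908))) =-33302032091077675 /34143557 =-975353332.14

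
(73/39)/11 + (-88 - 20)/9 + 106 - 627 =-228584/429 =-532.83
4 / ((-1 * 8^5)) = -1 / 8192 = -0.00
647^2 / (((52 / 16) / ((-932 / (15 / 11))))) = -17166317872 / 195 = -88032399.34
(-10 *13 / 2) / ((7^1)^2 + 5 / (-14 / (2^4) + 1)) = -65 / 89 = -0.73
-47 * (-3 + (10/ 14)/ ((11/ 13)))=7802/ 77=101.32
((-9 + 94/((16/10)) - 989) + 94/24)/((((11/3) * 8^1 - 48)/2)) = 1403/14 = 100.21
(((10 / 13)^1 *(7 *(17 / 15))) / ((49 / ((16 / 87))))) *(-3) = -544 / 7917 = -0.07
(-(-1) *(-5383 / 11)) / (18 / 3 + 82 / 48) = -63.49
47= 47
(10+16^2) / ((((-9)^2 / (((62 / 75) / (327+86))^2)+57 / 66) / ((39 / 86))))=219327108 / 36759433365899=0.00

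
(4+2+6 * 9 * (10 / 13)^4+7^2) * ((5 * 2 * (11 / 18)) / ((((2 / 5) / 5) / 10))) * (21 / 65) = 18239.84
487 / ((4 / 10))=2435 / 2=1217.50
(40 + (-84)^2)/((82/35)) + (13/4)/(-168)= 83448427/27552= 3028.76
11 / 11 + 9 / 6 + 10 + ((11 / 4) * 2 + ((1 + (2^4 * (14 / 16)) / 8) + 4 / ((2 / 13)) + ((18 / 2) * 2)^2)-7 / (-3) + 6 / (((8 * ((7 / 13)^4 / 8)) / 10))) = 31313197 / 28812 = 1086.81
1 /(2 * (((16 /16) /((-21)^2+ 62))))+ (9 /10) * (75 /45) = 253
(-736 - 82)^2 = 669124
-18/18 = -1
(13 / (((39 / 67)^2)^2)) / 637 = 20151121 / 113358609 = 0.18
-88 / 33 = -8 / 3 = -2.67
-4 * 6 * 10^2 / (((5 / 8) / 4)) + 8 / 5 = -76792 / 5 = -15358.40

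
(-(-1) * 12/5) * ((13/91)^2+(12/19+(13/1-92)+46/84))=-869186/4655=-186.72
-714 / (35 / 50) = -1020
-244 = -244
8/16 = 1/2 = 0.50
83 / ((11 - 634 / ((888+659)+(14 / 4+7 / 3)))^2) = 7204938587 / 9738334489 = 0.74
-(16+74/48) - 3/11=-4703/264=-17.81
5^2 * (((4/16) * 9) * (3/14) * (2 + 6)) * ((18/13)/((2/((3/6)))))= 6075/182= 33.38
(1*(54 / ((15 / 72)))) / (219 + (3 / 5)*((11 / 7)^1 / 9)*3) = 2268 / 1919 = 1.18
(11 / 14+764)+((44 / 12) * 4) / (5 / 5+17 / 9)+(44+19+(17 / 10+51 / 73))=27743203 / 33215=835.26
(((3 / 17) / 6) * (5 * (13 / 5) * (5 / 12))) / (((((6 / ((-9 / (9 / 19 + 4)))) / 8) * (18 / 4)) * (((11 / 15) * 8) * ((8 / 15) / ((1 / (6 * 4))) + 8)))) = -475 / 610368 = -0.00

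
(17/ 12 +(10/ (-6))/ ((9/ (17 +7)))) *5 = -545/ 36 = -15.14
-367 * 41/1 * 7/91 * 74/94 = -556739/611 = -911.19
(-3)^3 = -27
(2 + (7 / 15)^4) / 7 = 103651 / 354375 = 0.29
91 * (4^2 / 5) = 291.20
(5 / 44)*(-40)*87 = -4350 / 11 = -395.45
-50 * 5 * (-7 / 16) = 875 / 8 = 109.38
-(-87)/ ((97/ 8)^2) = 5568/ 9409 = 0.59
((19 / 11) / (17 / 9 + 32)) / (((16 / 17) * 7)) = 2907 / 375760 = 0.01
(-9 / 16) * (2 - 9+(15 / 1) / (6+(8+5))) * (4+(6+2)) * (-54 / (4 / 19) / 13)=-43011 / 52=-827.13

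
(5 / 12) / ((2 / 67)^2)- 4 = 463.60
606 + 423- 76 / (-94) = 48401 / 47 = 1029.81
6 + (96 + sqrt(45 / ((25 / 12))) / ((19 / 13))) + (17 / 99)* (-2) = 104.84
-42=-42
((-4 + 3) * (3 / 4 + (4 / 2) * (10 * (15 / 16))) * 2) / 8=-39 / 8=-4.88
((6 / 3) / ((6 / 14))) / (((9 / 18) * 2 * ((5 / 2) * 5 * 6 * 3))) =14 / 675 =0.02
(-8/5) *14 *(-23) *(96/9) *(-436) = -35940352/15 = -2396023.47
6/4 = 3/2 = 1.50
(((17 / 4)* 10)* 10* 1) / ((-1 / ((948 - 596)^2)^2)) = -6524685516800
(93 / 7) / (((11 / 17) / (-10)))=-15810 / 77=-205.32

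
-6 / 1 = -6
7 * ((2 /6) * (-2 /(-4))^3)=7 /24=0.29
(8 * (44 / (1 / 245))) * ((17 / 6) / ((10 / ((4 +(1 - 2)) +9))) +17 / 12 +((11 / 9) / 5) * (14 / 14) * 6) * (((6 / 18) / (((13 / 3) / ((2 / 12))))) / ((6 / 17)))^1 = 531454 / 27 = 19683.48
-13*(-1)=13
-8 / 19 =-0.42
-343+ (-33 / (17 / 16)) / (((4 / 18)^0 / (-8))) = -1607 / 17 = -94.53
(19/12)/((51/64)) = 304/153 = 1.99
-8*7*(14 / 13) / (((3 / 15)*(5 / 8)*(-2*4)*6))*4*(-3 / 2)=-784 / 13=-60.31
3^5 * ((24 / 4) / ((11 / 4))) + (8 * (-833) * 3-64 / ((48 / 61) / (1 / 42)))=-13488382 / 693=-19463.75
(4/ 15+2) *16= 544/ 15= 36.27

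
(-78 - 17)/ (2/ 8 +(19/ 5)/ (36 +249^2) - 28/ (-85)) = -2003795100/ 12222581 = -163.94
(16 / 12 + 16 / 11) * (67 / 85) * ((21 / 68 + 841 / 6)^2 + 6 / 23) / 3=115047488431 / 7959060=14454.91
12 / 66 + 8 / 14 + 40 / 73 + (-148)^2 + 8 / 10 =615670974 / 28105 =21906.10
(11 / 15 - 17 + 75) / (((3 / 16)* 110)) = 7048 / 2475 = 2.85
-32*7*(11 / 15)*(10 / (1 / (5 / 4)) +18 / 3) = -45584 / 15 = -3038.93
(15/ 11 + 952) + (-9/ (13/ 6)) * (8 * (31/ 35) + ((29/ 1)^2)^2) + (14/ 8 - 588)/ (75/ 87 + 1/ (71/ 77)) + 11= -235689638673959/ 80240160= -2937302.70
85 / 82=1.04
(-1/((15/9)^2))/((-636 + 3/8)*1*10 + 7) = 36/634925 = 0.00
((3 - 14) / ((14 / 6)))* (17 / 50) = -561 / 350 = -1.60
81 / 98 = 0.83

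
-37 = -37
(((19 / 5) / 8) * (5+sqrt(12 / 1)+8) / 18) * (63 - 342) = -7657 / 80 - 589 * sqrt(3) / 40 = -121.22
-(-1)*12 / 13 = 12 / 13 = 0.92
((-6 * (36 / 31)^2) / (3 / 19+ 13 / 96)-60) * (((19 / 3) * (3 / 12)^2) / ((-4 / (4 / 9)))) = 71299913 / 18508860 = 3.85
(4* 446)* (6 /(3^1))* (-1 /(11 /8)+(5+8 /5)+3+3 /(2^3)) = 1814774 /55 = 32995.89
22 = 22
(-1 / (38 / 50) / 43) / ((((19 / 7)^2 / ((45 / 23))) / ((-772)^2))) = -32853618000 / 6783551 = -4843.13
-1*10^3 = -1000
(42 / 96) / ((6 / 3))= 7 / 32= 0.22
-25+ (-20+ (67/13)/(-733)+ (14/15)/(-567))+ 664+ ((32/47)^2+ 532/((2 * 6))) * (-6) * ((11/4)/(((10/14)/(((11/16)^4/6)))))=778327720546617275/1340877916864512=580.46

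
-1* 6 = -6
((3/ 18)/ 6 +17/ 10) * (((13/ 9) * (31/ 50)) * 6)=125333/ 13500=9.28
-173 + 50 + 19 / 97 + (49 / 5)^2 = -64903 / 2425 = -26.76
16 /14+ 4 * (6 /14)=20 /7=2.86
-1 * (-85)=85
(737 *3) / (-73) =-2211 / 73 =-30.29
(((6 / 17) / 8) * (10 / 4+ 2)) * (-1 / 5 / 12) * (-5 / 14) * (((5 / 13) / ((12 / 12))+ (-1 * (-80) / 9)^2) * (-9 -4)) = -83605 / 68544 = -1.22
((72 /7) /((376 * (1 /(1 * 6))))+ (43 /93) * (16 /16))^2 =367450561 /936176409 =0.39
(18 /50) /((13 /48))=432 /325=1.33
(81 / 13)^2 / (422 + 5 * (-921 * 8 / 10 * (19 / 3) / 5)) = -405 / 44278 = -0.01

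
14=14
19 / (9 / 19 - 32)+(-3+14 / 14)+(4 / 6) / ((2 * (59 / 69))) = -78204 / 35341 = -2.21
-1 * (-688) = 688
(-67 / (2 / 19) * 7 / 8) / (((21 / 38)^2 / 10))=-2297765 / 126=-18236.23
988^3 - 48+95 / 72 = 69438976223 / 72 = 964430225.32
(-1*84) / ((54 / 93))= -434 / 3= -144.67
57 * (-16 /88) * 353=-40242 /11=-3658.36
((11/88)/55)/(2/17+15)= 17/113080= 0.00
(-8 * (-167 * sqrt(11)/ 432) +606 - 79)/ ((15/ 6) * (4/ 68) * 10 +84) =2839 * sqrt(11)/ 78462 +8959/ 1453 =6.29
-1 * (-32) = 32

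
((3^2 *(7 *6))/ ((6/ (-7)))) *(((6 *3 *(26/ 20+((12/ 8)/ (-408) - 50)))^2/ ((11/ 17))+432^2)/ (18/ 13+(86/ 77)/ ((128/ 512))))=-16502367011098059/ 159337600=-103568567.69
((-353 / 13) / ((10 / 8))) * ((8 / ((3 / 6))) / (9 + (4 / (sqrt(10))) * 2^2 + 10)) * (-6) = 86.68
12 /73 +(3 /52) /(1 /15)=3909 /3796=1.03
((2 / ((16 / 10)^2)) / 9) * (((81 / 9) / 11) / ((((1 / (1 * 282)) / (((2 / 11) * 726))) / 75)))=793125 / 4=198281.25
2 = 2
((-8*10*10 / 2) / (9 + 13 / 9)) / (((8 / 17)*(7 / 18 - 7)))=4050 / 329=12.31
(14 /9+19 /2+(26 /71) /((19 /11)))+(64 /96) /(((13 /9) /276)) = 43767779 /315666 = 138.65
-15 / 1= -15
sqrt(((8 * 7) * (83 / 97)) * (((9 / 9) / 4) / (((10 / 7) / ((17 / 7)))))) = sqrt(4790345) / 485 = 4.51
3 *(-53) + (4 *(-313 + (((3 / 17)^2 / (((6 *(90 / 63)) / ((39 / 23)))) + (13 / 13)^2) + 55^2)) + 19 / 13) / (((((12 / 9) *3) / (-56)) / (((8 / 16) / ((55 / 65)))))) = -32883248819 / 365585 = -89946.93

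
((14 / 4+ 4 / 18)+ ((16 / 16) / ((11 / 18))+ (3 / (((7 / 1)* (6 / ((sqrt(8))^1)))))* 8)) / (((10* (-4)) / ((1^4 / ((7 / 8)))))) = -1061 / 6930 - 8* sqrt(2) / 245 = -0.20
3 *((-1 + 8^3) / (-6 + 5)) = -1533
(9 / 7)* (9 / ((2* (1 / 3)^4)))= 6561 / 14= 468.64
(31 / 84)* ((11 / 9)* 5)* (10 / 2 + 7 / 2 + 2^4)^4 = 1404140815 / 1728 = 812581.49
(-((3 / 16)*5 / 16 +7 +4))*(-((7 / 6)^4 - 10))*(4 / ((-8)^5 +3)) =29892529 / 2717660160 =0.01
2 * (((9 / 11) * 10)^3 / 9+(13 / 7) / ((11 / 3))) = 1143438 / 9317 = 122.73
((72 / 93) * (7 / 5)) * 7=1176 / 155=7.59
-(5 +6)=-11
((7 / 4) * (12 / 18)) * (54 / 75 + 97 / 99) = 29449 / 14850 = 1.98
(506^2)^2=65554433296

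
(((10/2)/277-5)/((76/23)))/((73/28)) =-222180/384199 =-0.58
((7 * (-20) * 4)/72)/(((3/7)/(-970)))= 475300/27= 17603.70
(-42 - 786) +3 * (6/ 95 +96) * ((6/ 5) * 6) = 592308/ 475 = 1246.96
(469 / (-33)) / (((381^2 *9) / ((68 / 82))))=-15946 / 1767625497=-0.00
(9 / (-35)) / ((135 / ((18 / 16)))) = -3 / 1400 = -0.00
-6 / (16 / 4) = -3 / 2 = -1.50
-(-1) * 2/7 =2/7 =0.29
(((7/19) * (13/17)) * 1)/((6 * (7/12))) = 26/323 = 0.08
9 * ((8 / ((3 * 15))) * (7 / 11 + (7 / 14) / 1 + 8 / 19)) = 2604 / 1045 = 2.49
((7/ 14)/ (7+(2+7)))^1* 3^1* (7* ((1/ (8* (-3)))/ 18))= -7/ 4608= -0.00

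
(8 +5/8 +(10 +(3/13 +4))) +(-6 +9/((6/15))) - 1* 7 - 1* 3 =3053/104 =29.36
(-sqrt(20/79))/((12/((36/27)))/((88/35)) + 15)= -176 *sqrt(395)/129165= -0.03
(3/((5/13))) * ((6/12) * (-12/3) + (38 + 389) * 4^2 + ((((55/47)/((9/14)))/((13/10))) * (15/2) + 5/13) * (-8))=2471950/47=52594.68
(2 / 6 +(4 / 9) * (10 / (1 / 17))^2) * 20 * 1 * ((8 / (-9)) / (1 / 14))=-258950720 / 81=-3196922.47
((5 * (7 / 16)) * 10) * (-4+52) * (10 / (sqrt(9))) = 3500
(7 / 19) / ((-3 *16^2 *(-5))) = 7 / 72960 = 0.00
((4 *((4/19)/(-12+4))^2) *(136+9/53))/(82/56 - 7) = -202076/2965615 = -0.07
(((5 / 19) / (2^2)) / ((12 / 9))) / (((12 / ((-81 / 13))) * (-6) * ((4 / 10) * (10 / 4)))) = 135 / 31616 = 0.00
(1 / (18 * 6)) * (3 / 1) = 1 / 36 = 0.03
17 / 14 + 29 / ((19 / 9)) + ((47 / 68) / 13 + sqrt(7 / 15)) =sqrt(105) / 15 + 1764085 / 117572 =15.69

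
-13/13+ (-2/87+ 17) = 1390/87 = 15.98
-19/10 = -1.90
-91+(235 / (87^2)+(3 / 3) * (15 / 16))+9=-9813233 / 121104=-81.03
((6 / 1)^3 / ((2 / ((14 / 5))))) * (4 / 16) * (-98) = -37044 / 5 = -7408.80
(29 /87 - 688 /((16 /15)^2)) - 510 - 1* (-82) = -49553 /48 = -1032.35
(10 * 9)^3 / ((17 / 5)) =3645000 / 17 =214411.76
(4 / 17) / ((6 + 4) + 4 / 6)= 3 / 136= 0.02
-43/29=-1.48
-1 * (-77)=77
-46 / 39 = -1.18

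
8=8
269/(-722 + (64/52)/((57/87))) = -0.37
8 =8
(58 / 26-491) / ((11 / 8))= -50832 / 143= -355.47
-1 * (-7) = 7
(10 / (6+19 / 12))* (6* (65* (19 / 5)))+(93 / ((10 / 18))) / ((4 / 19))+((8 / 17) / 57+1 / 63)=2749.46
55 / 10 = 11 / 2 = 5.50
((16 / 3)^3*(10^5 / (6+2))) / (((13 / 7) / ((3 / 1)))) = 358400000 / 117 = 3063247.86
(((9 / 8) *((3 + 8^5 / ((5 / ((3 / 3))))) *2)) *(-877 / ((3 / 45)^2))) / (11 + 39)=-2328805971 / 40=-58220149.28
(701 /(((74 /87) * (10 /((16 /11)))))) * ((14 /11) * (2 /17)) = 6830544 /380545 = 17.95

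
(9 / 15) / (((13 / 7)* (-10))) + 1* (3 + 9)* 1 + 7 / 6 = 12806 / 975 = 13.13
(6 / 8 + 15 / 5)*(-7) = -105 / 4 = -26.25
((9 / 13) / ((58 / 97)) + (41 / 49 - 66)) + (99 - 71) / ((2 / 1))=-1847501 / 36946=-50.01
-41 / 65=-0.63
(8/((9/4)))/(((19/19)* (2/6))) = 32/3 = 10.67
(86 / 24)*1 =43 / 12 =3.58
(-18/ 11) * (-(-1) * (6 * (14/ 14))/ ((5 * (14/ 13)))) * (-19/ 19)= 702/ 385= 1.82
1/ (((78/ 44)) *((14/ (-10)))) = -110/ 273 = -0.40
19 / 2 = 9.50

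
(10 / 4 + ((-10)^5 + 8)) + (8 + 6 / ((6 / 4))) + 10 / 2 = -199945 / 2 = -99972.50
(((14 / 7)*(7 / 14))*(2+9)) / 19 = 0.58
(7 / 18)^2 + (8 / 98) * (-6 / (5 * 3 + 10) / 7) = 412399 / 2778300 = 0.15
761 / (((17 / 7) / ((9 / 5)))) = 47943 / 85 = 564.04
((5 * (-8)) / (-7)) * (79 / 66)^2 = 62410 / 7623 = 8.19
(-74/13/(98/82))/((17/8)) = -24272/10829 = -2.24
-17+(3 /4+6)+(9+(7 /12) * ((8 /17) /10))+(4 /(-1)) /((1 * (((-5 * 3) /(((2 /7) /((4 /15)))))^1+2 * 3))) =-737 /1020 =-0.72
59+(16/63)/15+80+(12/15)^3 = 3296371/23625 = 139.53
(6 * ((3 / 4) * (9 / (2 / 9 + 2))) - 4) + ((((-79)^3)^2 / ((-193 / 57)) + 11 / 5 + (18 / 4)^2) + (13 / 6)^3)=-7482231876054059 / 104220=-71792668164.02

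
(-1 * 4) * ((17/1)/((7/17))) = -1156/7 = -165.14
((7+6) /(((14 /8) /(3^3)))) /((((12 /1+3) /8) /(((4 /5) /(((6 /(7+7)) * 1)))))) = 4992 /25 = 199.68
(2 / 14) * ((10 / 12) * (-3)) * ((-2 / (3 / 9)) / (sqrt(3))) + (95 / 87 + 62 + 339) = 5 * sqrt(3) / 7 + 34982 / 87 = 403.33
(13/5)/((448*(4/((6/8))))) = 0.00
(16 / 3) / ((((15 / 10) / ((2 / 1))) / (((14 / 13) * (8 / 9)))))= 6.81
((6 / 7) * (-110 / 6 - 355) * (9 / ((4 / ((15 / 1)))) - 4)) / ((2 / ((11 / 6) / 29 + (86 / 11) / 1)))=-35902300 / 957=-37515.46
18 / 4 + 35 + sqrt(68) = 2 * sqrt(17) + 79 / 2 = 47.75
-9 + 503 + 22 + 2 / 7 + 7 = 3663 / 7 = 523.29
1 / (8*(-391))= -1 / 3128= -0.00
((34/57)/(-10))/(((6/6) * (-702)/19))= 17/10530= 0.00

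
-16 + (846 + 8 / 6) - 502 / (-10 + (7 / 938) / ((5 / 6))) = 8851928 / 10041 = 881.58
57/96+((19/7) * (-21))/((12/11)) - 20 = -2293/32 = -71.66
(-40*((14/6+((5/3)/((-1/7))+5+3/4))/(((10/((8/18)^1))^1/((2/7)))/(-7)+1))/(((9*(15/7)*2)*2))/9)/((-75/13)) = 7826/2241675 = 0.00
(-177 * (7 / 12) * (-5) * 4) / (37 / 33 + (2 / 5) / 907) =309037575 / 167861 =1841.03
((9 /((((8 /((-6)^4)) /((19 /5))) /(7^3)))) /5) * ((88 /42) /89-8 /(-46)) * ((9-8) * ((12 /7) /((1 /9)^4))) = 844086032.00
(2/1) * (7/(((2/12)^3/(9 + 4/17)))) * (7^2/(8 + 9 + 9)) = 11631816/221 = 52632.65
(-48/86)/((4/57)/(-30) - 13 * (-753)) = -20520/359892499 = -0.00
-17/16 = -1.06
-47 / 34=-1.38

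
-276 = -276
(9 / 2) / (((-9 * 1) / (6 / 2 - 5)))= 1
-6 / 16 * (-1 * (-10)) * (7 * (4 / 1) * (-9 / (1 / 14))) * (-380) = -5027400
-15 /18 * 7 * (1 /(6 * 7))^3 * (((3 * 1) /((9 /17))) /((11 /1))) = -85 /2095632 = -0.00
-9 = -9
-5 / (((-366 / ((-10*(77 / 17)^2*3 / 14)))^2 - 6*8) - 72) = 89676125 / 909100436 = 0.10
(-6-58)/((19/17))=-1088/19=-57.26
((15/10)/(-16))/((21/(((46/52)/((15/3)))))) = -23/29120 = -0.00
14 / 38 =7 / 19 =0.37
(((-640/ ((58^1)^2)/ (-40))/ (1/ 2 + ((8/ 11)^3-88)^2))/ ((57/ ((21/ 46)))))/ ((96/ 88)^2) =1500512167/ 359877336294727476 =0.00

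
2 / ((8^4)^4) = 1 / 140737488355328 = 0.00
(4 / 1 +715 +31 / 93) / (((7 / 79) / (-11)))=-1875302 / 21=-89300.10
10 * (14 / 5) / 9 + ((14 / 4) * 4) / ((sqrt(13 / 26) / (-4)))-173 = -1529 / 9-56 * sqrt(2) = -249.08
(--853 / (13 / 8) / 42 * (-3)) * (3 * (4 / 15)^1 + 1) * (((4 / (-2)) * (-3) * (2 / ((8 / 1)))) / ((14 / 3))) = -69093 / 3185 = -21.69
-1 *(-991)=991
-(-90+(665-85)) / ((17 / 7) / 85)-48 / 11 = -188698 / 11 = -17154.36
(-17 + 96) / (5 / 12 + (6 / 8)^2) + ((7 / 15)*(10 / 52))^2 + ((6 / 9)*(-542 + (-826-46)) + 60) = -229323937 / 285948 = -801.98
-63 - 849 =-912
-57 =-57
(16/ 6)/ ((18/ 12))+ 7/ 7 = 25/ 9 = 2.78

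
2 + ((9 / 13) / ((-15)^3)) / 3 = 29249 / 14625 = 2.00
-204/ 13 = -15.69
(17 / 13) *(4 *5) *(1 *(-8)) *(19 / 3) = -51680 / 39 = -1325.13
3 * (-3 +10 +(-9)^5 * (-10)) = 1771491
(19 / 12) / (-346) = -19 / 4152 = -0.00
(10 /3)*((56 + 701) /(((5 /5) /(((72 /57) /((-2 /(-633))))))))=19167240 /19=1008802.11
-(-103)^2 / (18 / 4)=-21218 / 9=-2357.56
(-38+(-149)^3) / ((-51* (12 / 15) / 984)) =1356274670 / 17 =79780862.94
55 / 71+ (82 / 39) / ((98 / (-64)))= -0.60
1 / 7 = 0.14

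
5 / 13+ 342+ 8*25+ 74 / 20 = 70991 / 130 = 546.08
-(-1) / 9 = 1 / 9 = 0.11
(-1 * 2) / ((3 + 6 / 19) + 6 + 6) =-38 / 291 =-0.13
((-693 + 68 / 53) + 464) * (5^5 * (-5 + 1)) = 2846462.26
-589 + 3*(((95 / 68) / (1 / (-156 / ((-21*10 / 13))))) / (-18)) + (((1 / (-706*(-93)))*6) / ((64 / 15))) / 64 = -9460948709141 / 16001642496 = -591.25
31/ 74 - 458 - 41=-36895/ 74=-498.58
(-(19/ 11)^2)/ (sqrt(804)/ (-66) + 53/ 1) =-57399/ 1019600-361 * sqrt(201)/ 11215600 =-0.06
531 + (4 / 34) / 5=45137 / 85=531.02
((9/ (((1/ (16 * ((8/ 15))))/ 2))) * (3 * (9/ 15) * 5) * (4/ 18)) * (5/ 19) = 1536/ 19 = 80.84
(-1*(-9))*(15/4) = 135/4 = 33.75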